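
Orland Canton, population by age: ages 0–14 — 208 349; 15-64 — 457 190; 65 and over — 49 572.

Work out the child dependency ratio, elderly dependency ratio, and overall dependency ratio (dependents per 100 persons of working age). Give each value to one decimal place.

Youth dependency ratio: 45.6
Old-age dependency ratio: 10.8
Total dependency ratio: 56.4

Youth dependency ratio = 208 349 / 457 190 × 100 = 45.6
Old-age dependency ratio = 49 572 / 457 190 × 100 = 10.8
Total dependency ratio = (208 349 + 49 572) / 457 190 × 100 = 257 921 / 457 190 × 100 = 56.4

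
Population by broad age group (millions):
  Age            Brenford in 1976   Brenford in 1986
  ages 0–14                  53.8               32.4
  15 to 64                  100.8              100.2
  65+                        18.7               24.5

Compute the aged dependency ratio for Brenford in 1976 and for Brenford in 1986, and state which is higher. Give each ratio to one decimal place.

Brenford in 1976: 18.7 / 100.8 × 100 = 18.6
Brenford in 1986: 24.5 / 100.2 × 100 = 24.5

Brenford in 1976: 18.6
Brenford in 1986: 24.5
Higher: Brenford in 1986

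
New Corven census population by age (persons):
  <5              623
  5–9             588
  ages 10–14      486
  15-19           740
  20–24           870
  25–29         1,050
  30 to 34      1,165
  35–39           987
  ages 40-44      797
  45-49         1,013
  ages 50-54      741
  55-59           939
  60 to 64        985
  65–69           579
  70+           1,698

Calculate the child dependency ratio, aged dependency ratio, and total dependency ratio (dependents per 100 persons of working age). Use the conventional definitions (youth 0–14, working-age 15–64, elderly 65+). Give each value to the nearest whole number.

0–14: 623 + 588 + 486 = 1,697
15–64: 740 + 870 + 1,050 + 1,165 + 987 + 797 + 1,013 + 741 + 939 + 985 = 9,287
65+: 579 + 1,698 = 2,277
Youth dependency ratio = 1,697 / 9,287 × 100 = 18
Old-age dependency ratio = 2,277 / 9,287 × 100 = 25
Total dependency ratio = (1,697 + 2,277) / 9,287 × 100 = 3,974 / 9,287 × 100 = 43

Youth dependency ratio: 18
Old-age dependency ratio: 25
Total dependency ratio: 43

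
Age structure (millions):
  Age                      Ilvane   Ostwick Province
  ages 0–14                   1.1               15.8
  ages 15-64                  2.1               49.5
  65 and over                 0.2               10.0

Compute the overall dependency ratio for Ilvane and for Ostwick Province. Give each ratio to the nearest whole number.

Ilvane: 62
Ostwick Province: 52

Ilvane: (1.1 + 0.2) / 2.1 × 100 = 1.3 / 2.1 × 100 = 62
Ostwick Province: (15.8 + 10.0) / 49.5 × 100 = 25.8 / 49.5 × 100 = 52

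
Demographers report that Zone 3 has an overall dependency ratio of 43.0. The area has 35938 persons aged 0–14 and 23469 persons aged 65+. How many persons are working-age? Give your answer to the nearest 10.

Working-age: 138160

Total dependency ratio = (youth + elderly) / working-age × 100
43.0 = (35938 + 23469) / W × 100
⇒ 138160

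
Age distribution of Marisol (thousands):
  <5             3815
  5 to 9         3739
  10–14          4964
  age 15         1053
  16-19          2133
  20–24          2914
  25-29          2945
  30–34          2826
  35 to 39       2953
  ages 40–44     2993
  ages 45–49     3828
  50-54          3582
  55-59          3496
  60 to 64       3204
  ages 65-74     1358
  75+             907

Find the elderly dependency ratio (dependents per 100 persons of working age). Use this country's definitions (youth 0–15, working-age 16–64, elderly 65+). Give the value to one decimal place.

Old-age dependency ratio: 7.3

0–15: 3815 + 3739 + 4964 + 1053 = 13571
16–64: 2133 + 2914 + 2945 + 2826 + 2953 + 2993 + 3828 + 3582 + 3496 + 3204 = 30874
65+: 1358 + 907 = 2265
Old-age dependency ratio = 2265 / 30874 × 100 = 7.3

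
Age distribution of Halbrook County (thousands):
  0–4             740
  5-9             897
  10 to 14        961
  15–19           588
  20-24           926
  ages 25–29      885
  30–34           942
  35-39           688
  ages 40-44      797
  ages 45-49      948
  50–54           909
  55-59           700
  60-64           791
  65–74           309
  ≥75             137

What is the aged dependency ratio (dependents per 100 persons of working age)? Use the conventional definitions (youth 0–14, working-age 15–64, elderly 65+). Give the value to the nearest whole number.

Old-age dependency ratio: 5

0–14: 740 + 897 + 961 = 2598
15–64: 588 + 926 + 885 + 942 + 688 + 797 + 948 + 909 + 700 + 791 = 8174
65+: 309 + 137 = 446
Old-age dependency ratio = 446 / 8174 × 100 = 5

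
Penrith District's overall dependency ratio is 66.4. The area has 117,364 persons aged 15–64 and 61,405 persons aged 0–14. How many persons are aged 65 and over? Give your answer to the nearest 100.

Total dependency ratio = (youth + elderly) / working-age × 100
66.4 = (61,405 + E) / 117,364 × 100
⇒ 16,500

Aged 65 and over: 16,500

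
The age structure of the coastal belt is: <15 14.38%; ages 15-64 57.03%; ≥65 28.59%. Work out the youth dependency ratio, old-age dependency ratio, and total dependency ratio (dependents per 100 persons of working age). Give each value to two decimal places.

Youth dependency ratio = 14.38 / 57.03 × 100 = 25.21
Old-age dependency ratio = 28.59 / 57.03 × 100 = 50.13
Total dependency ratio = (14.38 + 28.59) / 57.03 × 100 = 42.97 / 57.03 × 100 = 75.35

Youth dependency ratio: 25.21
Old-age dependency ratio: 50.13
Total dependency ratio: 75.35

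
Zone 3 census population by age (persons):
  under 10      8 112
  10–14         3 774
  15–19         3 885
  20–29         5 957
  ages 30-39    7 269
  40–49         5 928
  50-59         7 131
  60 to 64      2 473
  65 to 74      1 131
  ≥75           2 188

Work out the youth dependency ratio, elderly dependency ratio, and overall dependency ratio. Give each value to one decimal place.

Youth dependency ratio: 36.4
Old-age dependency ratio: 10.2
Total dependency ratio: 46.6

0–14: 8 112 + 3 774 = 11 886
15–64: 3 885 + 5 957 + 7 269 + 5 928 + 7 131 + 2 473 = 32 643
65+: 1 131 + 2 188 = 3 319
Youth dependency ratio = 11 886 / 32 643 × 100 = 36.4
Old-age dependency ratio = 3 319 / 32 643 × 100 = 10.2
Total dependency ratio = (11 886 + 3 319) / 32 643 × 100 = 15 205 / 32 643 × 100 = 46.6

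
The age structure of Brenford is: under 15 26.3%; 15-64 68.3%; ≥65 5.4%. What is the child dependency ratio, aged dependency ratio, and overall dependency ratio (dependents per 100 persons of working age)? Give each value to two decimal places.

Youth dependency ratio: 38.51
Old-age dependency ratio: 7.91
Total dependency ratio: 46.41

Youth dependency ratio = 26.3 / 68.3 × 100 = 38.51
Old-age dependency ratio = 5.4 / 68.3 × 100 = 7.91
Total dependency ratio = (26.3 + 5.4) / 68.3 × 100 = 31.7 / 68.3 × 100 = 46.41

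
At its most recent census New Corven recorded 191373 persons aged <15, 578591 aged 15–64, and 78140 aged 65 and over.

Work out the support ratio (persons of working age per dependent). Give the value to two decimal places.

Support ratio = 578591 / (191373 + 78140) = 578591 / 269513 = 2.15

Support ratio: 2.15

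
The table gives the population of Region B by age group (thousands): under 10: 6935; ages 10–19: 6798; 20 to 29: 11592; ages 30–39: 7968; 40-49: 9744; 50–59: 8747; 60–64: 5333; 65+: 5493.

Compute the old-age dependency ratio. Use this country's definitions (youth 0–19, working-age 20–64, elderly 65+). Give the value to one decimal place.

Old-age dependency ratio: 12.7

0–19: 6935 + 6798 = 13733
20–64: 11592 + 7968 + 9744 + 8747 + 5333 = 43384
65+: 5493
Old-age dependency ratio = 5493 / 43384 × 100 = 12.7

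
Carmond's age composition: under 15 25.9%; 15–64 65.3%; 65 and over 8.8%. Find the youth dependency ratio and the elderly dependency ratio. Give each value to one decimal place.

Youth dependency ratio = 25.9 / 65.3 × 100 = 39.7
Old-age dependency ratio = 8.8 / 65.3 × 100 = 13.5

Youth dependency ratio: 39.7
Old-age dependency ratio: 13.5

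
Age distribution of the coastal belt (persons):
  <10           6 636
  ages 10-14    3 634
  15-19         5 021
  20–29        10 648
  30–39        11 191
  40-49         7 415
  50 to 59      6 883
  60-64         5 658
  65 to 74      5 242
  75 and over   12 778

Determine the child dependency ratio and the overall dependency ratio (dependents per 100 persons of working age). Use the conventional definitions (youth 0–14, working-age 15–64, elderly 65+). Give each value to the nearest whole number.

0–14: 6 636 + 3 634 = 10 270
15–64: 5 021 + 10 648 + 11 191 + 7 415 + 6 883 + 5 658 = 46 816
65+: 5 242 + 12 778 = 18 020
Youth dependency ratio = 10 270 / 46 816 × 100 = 22
Total dependency ratio = (10 270 + 18 020) / 46 816 × 100 = 28 290 / 46 816 × 100 = 60

Youth dependency ratio: 22
Total dependency ratio: 60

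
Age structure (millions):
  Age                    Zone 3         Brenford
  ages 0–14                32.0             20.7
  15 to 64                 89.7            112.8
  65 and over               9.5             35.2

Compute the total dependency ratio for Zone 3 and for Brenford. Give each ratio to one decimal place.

Zone 3: (32.0 + 9.5) / 89.7 × 100 = 41.5 / 89.7 × 100 = 46.3
Brenford: (20.7 + 35.2) / 112.8 × 100 = 55.9 / 112.8 × 100 = 49.6

Zone 3: 46.3
Brenford: 49.6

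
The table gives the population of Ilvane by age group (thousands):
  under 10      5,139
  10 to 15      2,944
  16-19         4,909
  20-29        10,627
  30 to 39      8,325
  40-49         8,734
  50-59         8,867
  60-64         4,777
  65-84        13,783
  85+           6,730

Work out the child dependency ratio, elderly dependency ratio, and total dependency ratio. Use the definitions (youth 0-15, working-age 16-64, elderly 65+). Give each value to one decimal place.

Youth dependency ratio: 17.5
Old-age dependency ratio: 44.4
Total dependency ratio: 61.8

0–15: 5,139 + 2,944 = 8,083
16–64: 4,909 + 10,627 + 8,325 + 8,734 + 8,867 + 4,777 = 46,239
65+: 13,783 + 6,730 = 20,513
Youth dependency ratio = 8,083 / 46,239 × 100 = 17.5
Old-age dependency ratio = 20,513 / 46,239 × 100 = 44.4
Total dependency ratio = (8,083 + 20,513) / 46,239 × 100 = 28,596 / 46,239 × 100 = 61.8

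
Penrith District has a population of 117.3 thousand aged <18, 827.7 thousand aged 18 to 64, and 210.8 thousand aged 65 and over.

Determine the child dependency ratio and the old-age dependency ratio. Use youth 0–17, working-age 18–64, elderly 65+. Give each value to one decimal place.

Youth dependency ratio: 14.2
Old-age dependency ratio: 25.5

Youth dependency ratio = 117.3 / 827.7 × 100 = 14.2
Old-age dependency ratio = 210.8 / 827.7 × 100 = 25.5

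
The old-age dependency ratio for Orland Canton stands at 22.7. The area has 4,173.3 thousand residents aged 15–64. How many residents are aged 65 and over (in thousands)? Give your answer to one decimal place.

Old-age dependency ratio = elderly / working-age × 100
22.7 = E / 4,173.3 × 100
⇒ 947.3

Aged 65 and over: 947.3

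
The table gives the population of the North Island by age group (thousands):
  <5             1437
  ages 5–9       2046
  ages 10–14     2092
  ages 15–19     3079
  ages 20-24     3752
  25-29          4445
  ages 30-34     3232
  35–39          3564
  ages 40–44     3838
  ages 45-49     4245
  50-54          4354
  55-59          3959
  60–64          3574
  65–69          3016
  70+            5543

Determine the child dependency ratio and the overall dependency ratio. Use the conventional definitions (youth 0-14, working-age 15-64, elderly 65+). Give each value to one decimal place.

0–14: 1437 + 2046 + 2092 = 5575
15–64: 3079 + 3752 + 4445 + 3232 + 3564 + 3838 + 4245 + 4354 + 3959 + 3574 = 38042
65+: 3016 + 5543 = 8559
Youth dependency ratio = 5575 / 38042 × 100 = 14.7
Total dependency ratio = (5575 + 8559) / 38042 × 100 = 14134 / 38042 × 100 = 37.2

Youth dependency ratio: 14.7
Total dependency ratio: 37.2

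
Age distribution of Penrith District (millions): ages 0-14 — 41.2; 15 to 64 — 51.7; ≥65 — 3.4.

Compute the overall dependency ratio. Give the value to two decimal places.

Total dependency ratio = (41.2 + 3.4) / 51.7 × 100 = 44.6 / 51.7 × 100 = 86.27

Total dependency ratio: 86.27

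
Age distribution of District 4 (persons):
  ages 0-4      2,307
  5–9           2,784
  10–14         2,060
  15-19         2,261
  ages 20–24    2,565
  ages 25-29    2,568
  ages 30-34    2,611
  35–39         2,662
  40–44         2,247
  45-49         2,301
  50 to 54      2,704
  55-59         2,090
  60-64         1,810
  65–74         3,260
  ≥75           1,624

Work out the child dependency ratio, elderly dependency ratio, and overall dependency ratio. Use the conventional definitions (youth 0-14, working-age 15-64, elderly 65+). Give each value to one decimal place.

0–14: 2,307 + 2,784 + 2,060 = 7,151
15–64: 2,261 + 2,565 + 2,568 + 2,611 + 2,662 + 2,247 + 2,301 + 2,704 + 2,090 + 1,810 = 23,819
65+: 3,260 + 1,624 = 4,884
Youth dependency ratio = 7,151 / 23,819 × 100 = 30.0
Old-age dependency ratio = 4,884 / 23,819 × 100 = 20.5
Total dependency ratio = (7,151 + 4,884) / 23,819 × 100 = 12,035 / 23,819 × 100 = 50.5

Youth dependency ratio: 30.0
Old-age dependency ratio: 20.5
Total dependency ratio: 50.5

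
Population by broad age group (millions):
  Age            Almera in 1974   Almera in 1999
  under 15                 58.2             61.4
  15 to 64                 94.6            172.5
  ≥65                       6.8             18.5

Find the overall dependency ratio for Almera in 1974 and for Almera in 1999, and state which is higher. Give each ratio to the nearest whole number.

Almera in 1974: 69
Almera in 1999: 46
Higher: Almera in 1974

Almera in 1974: (58.2 + 6.8) / 94.6 × 100 = 65.0 / 94.6 × 100 = 69
Almera in 1999: (61.4 + 18.5) / 172.5 × 100 = 79.9 / 172.5 × 100 = 46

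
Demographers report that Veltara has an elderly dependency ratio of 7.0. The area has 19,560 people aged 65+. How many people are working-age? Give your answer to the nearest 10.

Old-age dependency ratio = elderly / working-age × 100
7.0 = 19,560 / W × 100
⇒ 279,430

Working-age: 279,430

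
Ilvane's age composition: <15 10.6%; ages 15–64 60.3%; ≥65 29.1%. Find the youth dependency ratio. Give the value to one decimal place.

Youth dependency ratio: 17.6

Youth dependency ratio = 10.6 / 60.3 × 100 = 17.6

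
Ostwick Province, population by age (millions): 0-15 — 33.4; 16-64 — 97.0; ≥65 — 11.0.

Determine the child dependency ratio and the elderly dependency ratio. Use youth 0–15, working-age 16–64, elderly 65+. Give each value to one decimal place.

Youth dependency ratio = 33.4 / 97.0 × 100 = 34.4
Old-age dependency ratio = 11.0 / 97.0 × 100 = 11.3

Youth dependency ratio: 34.4
Old-age dependency ratio: 11.3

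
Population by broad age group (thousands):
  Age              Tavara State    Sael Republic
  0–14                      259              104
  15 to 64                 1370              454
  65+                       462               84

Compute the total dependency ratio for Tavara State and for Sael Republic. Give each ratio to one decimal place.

Tavara State: 52.6
Sael Republic: 41.4

Tavara State: (259 + 462) / 1370 × 100 = 721 / 1370 × 100 = 52.6
Sael Republic: (104 + 84) / 454 × 100 = 188 / 454 × 100 = 41.4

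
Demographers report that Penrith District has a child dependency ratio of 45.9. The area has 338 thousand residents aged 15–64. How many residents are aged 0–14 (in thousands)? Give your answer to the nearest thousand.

Aged 0–14: 155

Youth dependency ratio = youth / working-age × 100
45.9 = Y / 338 × 100
⇒ 155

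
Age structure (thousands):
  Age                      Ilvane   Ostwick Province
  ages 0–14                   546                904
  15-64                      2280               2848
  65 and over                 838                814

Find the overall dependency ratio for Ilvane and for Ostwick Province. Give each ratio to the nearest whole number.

Ilvane: (546 + 838) / 2280 × 100 = 1384 / 2280 × 100 = 61
Ostwick Province: (904 + 814) / 2848 × 100 = 1718 / 2848 × 100 = 60

Ilvane: 61
Ostwick Province: 60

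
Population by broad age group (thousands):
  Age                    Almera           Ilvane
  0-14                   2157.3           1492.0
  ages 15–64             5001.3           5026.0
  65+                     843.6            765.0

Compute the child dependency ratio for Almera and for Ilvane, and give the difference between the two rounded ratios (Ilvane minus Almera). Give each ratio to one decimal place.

Almera: 2157.3 / 5001.3 × 100 = 43.1
Ilvane: 1492.0 / 5026.0 × 100 = 29.7

Almera: 43.1
Ilvane: 29.7
Difference: -13.4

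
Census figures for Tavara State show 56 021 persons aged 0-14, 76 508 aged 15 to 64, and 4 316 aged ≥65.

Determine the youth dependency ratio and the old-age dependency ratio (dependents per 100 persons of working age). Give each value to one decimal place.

Youth dependency ratio = 56 021 / 76 508 × 100 = 73.2
Old-age dependency ratio = 4 316 / 76 508 × 100 = 5.6

Youth dependency ratio: 73.2
Old-age dependency ratio: 5.6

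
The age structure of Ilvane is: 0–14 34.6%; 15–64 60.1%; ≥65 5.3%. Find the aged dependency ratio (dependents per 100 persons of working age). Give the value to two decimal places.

Old-age dependency ratio = 5.3 / 60.1 × 100 = 8.82

Old-age dependency ratio: 8.82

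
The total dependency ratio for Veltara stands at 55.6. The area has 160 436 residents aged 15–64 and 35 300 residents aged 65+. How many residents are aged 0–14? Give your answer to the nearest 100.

Total dependency ratio = (youth + elderly) / working-age × 100
55.6 = (Y + 35 300) / 160 436 × 100
⇒ 53 900

Aged 0–14: 53 900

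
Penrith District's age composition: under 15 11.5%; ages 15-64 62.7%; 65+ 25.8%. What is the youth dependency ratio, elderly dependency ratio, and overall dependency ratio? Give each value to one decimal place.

Youth dependency ratio = 11.5 / 62.7 × 100 = 18.3
Old-age dependency ratio = 25.8 / 62.7 × 100 = 41.1
Total dependency ratio = (11.5 + 25.8) / 62.7 × 100 = 37.3 / 62.7 × 100 = 59.5

Youth dependency ratio: 18.3
Old-age dependency ratio: 41.1
Total dependency ratio: 59.5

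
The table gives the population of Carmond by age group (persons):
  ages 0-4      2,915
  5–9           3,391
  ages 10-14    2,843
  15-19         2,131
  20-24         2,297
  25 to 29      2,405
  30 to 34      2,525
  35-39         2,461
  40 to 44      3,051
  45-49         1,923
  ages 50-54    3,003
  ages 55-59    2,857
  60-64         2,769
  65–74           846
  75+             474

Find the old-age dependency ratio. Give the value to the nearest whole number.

0–14: 2,915 + 3,391 + 2,843 = 9,149
15–64: 2,131 + 2,297 + 2,405 + 2,525 + 2,461 + 3,051 + 1,923 + 3,003 + 2,857 + 2,769 = 25,422
65+: 846 + 474 = 1,320
Old-age dependency ratio = 1,320 / 25,422 × 100 = 5

Old-age dependency ratio: 5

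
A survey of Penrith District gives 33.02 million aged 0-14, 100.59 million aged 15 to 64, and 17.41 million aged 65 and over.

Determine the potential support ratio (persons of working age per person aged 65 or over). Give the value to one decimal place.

Potential support ratio = 100.59 / 17.41 = 5.8

Potential support ratio: 5.8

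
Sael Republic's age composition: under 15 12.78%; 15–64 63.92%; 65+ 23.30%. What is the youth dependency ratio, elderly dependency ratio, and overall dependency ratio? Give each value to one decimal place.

Youth dependency ratio = 12.78 / 63.92 × 100 = 20.0
Old-age dependency ratio = 23.30 / 63.92 × 100 = 36.5
Total dependency ratio = (12.78 + 23.30) / 63.92 × 100 = 36.08 / 63.92 × 100 = 56.4

Youth dependency ratio: 20.0
Old-age dependency ratio: 36.5
Total dependency ratio: 56.4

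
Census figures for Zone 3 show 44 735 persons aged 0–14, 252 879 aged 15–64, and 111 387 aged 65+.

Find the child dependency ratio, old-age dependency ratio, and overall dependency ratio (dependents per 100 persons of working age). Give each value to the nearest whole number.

Youth dependency ratio = 44 735 / 252 879 × 100 = 18
Old-age dependency ratio = 111 387 / 252 879 × 100 = 44
Total dependency ratio = (44 735 + 111 387) / 252 879 × 100 = 156 122 / 252 879 × 100 = 62

Youth dependency ratio: 18
Old-age dependency ratio: 44
Total dependency ratio: 62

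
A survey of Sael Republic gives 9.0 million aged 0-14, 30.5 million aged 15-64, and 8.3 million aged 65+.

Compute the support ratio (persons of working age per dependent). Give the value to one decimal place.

Support ratio = 30.5 / (9.0 + 8.3) = 30.5 / 17.3 = 1.8

Support ratio: 1.8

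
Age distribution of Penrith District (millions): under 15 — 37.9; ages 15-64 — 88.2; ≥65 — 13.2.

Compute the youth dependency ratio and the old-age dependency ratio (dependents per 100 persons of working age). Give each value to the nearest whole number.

Youth dependency ratio: 43
Old-age dependency ratio: 15

Youth dependency ratio = 37.9 / 88.2 × 100 = 43
Old-age dependency ratio = 13.2 / 88.2 × 100 = 15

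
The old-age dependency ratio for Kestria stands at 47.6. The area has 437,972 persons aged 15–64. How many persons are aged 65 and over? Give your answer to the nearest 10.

Aged 65 and over: 208,470

Old-age dependency ratio = elderly / working-age × 100
47.6 = E / 437,972 × 100
⇒ 208,470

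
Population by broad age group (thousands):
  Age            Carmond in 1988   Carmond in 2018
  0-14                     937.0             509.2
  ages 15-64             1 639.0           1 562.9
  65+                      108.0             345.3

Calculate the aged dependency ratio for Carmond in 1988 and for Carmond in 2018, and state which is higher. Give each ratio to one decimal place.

Carmond in 1988: 108.0 / 1 639.0 × 100 = 6.6
Carmond in 2018: 345.3 / 1 562.9 × 100 = 22.1

Carmond in 1988: 6.6
Carmond in 2018: 22.1
Higher: Carmond in 2018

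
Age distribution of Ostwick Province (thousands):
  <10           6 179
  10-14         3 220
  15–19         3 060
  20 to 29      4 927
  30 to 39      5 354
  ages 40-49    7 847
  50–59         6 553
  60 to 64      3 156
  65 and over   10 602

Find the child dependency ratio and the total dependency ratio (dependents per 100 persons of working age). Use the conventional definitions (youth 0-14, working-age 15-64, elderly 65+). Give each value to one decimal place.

Youth dependency ratio: 30.4
Total dependency ratio: 64.7

0–14: 6 179 + 3 220 = 9 399
15–64: 3 060 + 4 927 + 5 354 + 7 847 + 6 553 + 3 156 = 30 897
65+: 10 602
Youth dependency ratio = 9 399 / 30 897 × 100 = 30.4
Total dependency ratio = (9 399 + 10 602) / 30 897 × 100 = 20 001 / 30 897 × 100 = 64.7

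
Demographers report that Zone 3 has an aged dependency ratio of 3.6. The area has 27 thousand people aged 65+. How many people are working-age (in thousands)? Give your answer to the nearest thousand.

Working-age: 750

Old-age dependency ratio = elderly / working-age × 100
3.6 = 27 / W × 100
⇒ 750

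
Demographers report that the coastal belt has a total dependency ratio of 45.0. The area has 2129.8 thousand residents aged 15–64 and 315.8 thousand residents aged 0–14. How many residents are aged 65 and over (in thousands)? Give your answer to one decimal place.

Total dependency ratio = (youth + elderly) / working-age × 100
45.0 = (315.8 + E) / 2129.8 × 100
⇒ 642.6

Aged 65 and over: 642.6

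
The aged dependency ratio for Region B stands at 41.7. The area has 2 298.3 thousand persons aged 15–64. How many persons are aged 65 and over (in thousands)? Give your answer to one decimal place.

Old-age dependency ratio = elderly / working-age × 100
41.7 = E / 2 298.3 × 100
⇒ 958.4

Aged 65 and over: 958.4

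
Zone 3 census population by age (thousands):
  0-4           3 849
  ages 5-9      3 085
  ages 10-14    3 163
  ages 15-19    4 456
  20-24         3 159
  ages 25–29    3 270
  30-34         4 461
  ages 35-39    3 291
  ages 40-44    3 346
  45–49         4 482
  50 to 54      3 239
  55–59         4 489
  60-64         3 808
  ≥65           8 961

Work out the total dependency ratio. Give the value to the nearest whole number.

Total dependency ratio: 50

0–14: 3 849 + 3 085 + 3 163 = 10 097
15–64: 4 456 + 3 159 + 3 270 + 4 461 + 3 291 + 3 346 + 4 482 + 3 239 + 4 489 + 3 808 = 38 001
65+: 8 961
Total dependency ratio = (10 097 + 8 961) / 38 001 × 100 = 19 058 / 38 001 × 100 = 50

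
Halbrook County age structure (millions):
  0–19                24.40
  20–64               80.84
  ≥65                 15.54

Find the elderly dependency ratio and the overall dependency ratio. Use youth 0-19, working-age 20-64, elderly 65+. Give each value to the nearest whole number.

Old-age dependency ratio: 19
Total dependency ratio: 49

Old-age dependency ratio = 15.54 / 80.84 × 100 = 19
Total dependency ratio = (24.40 + 15.54) / 80.84 × 100 = 39.94 / 80.84 × 100 = 49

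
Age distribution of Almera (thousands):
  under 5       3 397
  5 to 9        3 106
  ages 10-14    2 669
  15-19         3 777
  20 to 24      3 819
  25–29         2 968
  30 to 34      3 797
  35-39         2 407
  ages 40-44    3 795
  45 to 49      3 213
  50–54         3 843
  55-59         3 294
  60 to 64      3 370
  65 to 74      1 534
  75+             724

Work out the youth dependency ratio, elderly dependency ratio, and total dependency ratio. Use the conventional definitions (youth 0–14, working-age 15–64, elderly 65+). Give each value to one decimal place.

0–14: 3 397 + 3 106 + 2 669 = 9 172
15–64: 3 777 + 3 819 + 2 968 + 3 797 + 2 407 + 3 795 + 3 213 + 3 843 + 3 294 + 3 370 = 34 283
65+: 1 534 + 724 = 2 258
Youth dependency ratio = 9 172 / 34 283 × 100 = 26.8
Old-age dependency ratio = 2 258 / 34 283 × 100 = 6.6
Total dependency ratio = (9 172 + 2 258) / 34 283 × 100 = 11 430 / 34 283 × 100 = 33.3

Youth dependency ratio: 26.8
Old-age dependency ratio: 6.6
Total dependency ratio: 33.3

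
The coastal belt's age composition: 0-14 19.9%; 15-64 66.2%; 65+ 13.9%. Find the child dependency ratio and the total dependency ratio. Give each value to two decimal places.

Youth dependency ratio = 19.9 / 66.2 × 100 = 30.06
Total dependency ratio = (19.9 + 13.9) / 66.2 × 100 = 33.8 / 66.2 × 100 = 51.06

Youth dependency ratio: 30.06
Total dependency ratio: 51.06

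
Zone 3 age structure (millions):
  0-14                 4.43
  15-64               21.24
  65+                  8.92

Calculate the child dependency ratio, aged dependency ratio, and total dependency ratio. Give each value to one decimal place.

Youth dependency ratio = 4.43 / 21.24 × 100 = 20.9
Old-age dependency ratio = 8.92 / 21.24 × 100 = 42.0
Total dependency ratio = (4.43 + 8.92) / 21.24 × 100 = 13.35 / 21.24 × 100 = 62.9

Youth dependency ratio: 20.9
Old-age dependency ratio: 42.0
Total dependency ratio: 62.9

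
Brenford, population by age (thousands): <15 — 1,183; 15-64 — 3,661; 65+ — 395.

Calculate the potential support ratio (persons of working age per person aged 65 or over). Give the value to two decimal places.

Potential support ratio: 9.27

Potential support ratio = 3,661 / 395 = 9.27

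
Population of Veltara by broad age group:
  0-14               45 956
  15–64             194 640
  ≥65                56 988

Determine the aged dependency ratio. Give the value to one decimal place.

Old-age dependency ratio = 56 988 / 194 640 × 100 = 29.3

Old-age dependency ratio: 29.3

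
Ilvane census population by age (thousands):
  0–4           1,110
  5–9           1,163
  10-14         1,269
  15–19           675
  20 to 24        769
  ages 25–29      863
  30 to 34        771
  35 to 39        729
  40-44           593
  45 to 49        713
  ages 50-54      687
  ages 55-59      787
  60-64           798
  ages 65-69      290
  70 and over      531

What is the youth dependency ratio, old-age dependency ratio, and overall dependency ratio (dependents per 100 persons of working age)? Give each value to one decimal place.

Youth dependency ratio: 48.0
Old-age dependency ratio: 11.1
Total dependency ratio: 59.1

0–14: 1,110 + 1,163 + 1,269 = 3,542
15–64: 675 + 769 + 863 + 771 + 729 + 593 + 713 + 687 + 787 + 798 = 7,385
65+: 290 + 531 = 821
Youth dependency ratio = 3,542 / 7,385 × 100 = 48.0
Old-age dependency ratio = 821 / 7,385 × 100 = 11.1
Total dependency ratio = (3,542 + 821) / 7,385 × 100 = 4,363 / 7,385 × 100 = 59.1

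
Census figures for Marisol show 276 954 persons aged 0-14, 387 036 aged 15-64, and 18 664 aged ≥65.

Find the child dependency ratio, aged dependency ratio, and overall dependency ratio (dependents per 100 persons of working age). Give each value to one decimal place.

Youth dependency ratio: 71.6
Old-age dependency ratio: 4.8
Total dependency ratio: 76.4

Youth dependency ratio = 276 954 / 387 036 × 100 = 71.6
Old-age dependency ratio = 18 664 / 387 036 × 100 = 4.8
Total dependency ratio = (276 954 + 18 664) / 387 036 × 100 = 295 618 / 387 036 × 100 = 76.4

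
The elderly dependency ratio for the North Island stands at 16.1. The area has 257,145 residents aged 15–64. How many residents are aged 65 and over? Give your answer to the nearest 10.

Old-age dependency ratio = elderly / working-age × 100
16.1 = E / 257,145 × 100
⇒ 41,400

Aged 65 and over: 41,400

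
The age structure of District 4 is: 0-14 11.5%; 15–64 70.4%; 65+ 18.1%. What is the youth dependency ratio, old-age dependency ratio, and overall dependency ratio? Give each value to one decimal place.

Youth dependency ratio = 11.5 / 70.4 × 100 = 16.3
Old-age dependency ratio = 18.1 / 70.4 × 100 = 25.7
Total dependency ratio = (11.5 + 18.1) / 70.4 × 100 = 29.6 / 70.4 × 100 = 42.0

Youth dependency ratio: 16.3
Old-age dependency ratio: 25.7
Total dependency ratio: 42.0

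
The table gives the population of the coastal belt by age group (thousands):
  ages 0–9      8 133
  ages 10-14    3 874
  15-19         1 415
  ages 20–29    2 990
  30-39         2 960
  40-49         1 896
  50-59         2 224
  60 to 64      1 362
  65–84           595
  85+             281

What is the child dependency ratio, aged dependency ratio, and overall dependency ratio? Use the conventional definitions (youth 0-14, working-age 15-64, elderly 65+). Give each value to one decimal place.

0–14: 8 133 + 3 874 = 12 007
15–64: 1 415 + 2 990 + 2 960 + 1 896 + 2 224 + 1 362 = 12 847
65+: 595 + 281 = 876
Youth dependency ratio = 12 007 / 12 847 × 100 = 93.5
Old-age dependency ratio = 876 / 12 847 × 100 = 6.8
Total dependency ratio = (12 007 + 876) / 12 847 × 100 = 12 883 / 12 847 × 100 = 100.3

Youth dependency ratio: 93.5
Old-age dependency ratio: 6.8
Total dependency ratio: 100.3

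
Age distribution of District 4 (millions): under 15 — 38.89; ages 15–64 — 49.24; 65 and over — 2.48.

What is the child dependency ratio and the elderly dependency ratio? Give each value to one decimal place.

Youth dependency ratio: 79.0
Old-age dependency ratio: 5.0

Youth dependency ratio = 38.89 / 49.24 × 100 = 79.0
Old-age dependency ratio = 2.48 / 49.24 × 100 = 5.0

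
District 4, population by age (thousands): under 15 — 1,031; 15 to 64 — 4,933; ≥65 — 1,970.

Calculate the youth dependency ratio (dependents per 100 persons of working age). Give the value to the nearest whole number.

Youth dependency ratio: 21

Youth dependency ratio = 1,031 / 4,933 × 100 = 21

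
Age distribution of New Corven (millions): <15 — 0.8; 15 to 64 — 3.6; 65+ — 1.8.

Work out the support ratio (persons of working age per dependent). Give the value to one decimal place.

Support ratio = 3.6 / (0.8 + 1.8) = 3.6 / 2.6 = 1.4

Support ratio: 1.4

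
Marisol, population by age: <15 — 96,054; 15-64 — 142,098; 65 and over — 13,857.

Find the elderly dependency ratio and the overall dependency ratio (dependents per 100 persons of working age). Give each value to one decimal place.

Old-age dependency ratio = 13,857 / 142,098 × 100 = 9.8
Total dependency ratio = (96,054 + 13,857) / 142,098 × 100 = 109,911 / 142,098 × 100 = 77.3

Old-age dependency ratio: 9.8
Total dependency ratio: 77.3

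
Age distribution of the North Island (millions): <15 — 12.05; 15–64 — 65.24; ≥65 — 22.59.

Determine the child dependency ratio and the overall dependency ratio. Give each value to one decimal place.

Youth dependency ratio = 12.05 / 65.24 × 100 = 18.5
Total dependency ratio = (12.05 + 22.59) / 65.24 × 100 = 34.64 / 65.24 × 100 = 53.1

Youth dependency ratio: 18.5
Total dependency ratio: 53.1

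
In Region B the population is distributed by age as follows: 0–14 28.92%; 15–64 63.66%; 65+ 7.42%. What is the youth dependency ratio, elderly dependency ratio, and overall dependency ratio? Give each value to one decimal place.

Youth dependency ratio = 28.92 / 63.66 × 100 = 45.4
Old-age dependency ratio = 7.42 / 63.66 × 100 = 11.7
Total dependency ratio = (28.92 + 7.42) / 63.66 × 100 = 36.34 / 63.66 × 100 = 57.1

Youth dependency ratio: 45.4
Old-age dependency ratio: 11.7
Total dependency ratio: 57.1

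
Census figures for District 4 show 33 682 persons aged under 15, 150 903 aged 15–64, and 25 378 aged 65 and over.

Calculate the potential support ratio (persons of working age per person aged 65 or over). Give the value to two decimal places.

Potential support ratio: 5.95

Potential support ratio = 150 903 / 25 378 = 5.95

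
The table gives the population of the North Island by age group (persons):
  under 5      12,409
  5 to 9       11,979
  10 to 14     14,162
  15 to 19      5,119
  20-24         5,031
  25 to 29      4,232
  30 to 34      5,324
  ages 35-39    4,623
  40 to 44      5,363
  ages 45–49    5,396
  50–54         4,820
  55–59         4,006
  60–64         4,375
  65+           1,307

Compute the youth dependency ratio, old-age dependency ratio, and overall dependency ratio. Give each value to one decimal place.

Youth dependency ratio: 79.8
Old-age dependency ratio: 2.7
Total dependency ratio: 82.5

0–14: 12,409 + 11,979 + 14,162 = 38,550
15–64: 5,119 + 5,031 + 4,232 + 5,324 + 4,623 + 5,363 + 5,396 + 4,820 + 4,006 + 4,375 = 48,289
65+: 1,307
Youth dependency ratio = 38,550 / 48,289 × 100 = 79.8
Old-age dependency ratio = 1,307 / 48,289 × 100 = 2.7
Total dependency ratio = (38,550 + 1,307) / 48,289 × 100 = 39,857 / 48,289 × 100 = 82.5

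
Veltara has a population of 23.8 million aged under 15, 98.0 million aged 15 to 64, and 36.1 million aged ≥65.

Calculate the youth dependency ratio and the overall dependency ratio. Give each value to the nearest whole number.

Youth dependency ratio = 23.8 / 98.0 × 100 = 24
Total dependency ratio = (23.8 + 36.1) / 98.0 × 100 = 59.9 / 98.0 × 100 = 61

Youth dependency ratio: 24
Total dependency ratio: 61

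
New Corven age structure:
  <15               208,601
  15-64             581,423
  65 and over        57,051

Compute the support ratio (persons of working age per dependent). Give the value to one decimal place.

Support ratio: 2.2

Support ratio = 581,423 / (208,601 + 57,051) = 581,423 / 265,652 = 2.2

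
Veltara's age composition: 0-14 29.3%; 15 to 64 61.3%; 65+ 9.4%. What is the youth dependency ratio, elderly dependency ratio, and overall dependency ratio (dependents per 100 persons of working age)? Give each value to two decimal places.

Youth dependency ratio: 47.80
Old-age dependency ratio: 15.33
Total dependency ratio: 63.13

Youth dependency ratio = 29.3 / 61.3 × 100 = 47.80
Old-age dependency ratio = 9.4 / 61.3 × 100 = 15.33
Total dependency ratio = (29.3 + 9.4) / 61.3 × 100 = 38.7 / 61.3 × 100 = 63.13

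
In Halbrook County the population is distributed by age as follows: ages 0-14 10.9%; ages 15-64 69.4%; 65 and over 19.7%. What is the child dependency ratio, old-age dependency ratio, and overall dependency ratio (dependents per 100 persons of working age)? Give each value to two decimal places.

Youth dependency ratio = 10.9 / 69.4 × 100 = 15.71
Old-age dependency ratio = 19.7 / 69.4 × 100 = 28.39
Total dependency ratio = (10.9 + 19.7) / 69.4 × 100 = 30.6 / 69.4 × 100 = 44.09

Youth dependency ratio: 15.71
Old-age dependency ratio: 28.39
Total dependency ratio: 44.09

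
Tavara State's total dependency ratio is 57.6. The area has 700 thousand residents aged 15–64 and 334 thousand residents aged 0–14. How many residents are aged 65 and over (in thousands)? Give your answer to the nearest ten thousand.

Aged 65 and over: 70

Total dependency ratio = (youth + elderly) / working-age × 100
57.6 = (334 + E) / 700 × 100
⇒ 70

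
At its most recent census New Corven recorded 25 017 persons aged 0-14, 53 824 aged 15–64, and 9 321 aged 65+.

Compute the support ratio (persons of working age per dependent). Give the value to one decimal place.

Support ratio: 1.6

Support ratio = 53 824 / (25 017 + 9 321) = 53 824 / 34 338 = 1.6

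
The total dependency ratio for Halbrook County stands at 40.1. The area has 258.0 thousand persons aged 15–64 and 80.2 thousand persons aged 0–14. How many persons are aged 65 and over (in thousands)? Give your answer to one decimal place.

Aged 65 and over: 23.3

Total dependency ratio = (youth + elderly) / working-age × 100
40.1 = (80.2 + E) / 258.0 × 100
⇒ 23.3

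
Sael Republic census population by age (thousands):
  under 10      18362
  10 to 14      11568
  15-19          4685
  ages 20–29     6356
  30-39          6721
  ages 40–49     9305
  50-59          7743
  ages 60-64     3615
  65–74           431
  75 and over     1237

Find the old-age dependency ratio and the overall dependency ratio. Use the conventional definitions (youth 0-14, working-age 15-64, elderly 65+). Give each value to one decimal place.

0–14: 18362 + 11568 = 29930
15–64: 4685 + 6356 + 6721 + 9305 + 7743 + 3615 = 38425
65+: 431 + 1237 = 1668
Old-age dependency ratio = 1668 / 38425 × 100 = 4.3
Total dependency ratio = (29930 + 1668) / 38425 × 100 = 31598 / 38425 × 100 = 82.2

Old-age dependency ratio: 4.3
Total dependency ratio: 82.2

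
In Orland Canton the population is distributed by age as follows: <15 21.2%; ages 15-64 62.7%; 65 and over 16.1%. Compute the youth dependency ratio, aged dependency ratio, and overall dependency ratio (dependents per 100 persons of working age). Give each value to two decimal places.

Youth dependency ratio = 21.2 / 62.7 × 100 = 33.81
Old-age dependency ratio = 16.1 / 62.7 × 100 = 25.68
Total dependency ratio = (21.2 + 16.1) / 62.7 × 100 = 37.3 / 62.7 × 100 = 59.49

Youth dependency ratio: 33.81
Old-age dependency ratio: 25.68
Total dependency ratio: 59.49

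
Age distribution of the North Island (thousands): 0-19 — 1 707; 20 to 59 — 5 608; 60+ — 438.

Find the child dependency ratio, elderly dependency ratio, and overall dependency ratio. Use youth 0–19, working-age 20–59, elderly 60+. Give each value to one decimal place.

Youth dependency ratio: 30.4
Old-age dependency ratio: 7.8
Total dependency ratio: 38.2

Youth dependency ratio = 1 707 / 5 608 × 100 = 30.4
Old-age dependency ratio = 438 / 5 608 × 100 = 7.8
Total dependency ratio = (1 707 + 438) / 5 608 × 100 = 2 145 / 5 608 × 100 = 38.2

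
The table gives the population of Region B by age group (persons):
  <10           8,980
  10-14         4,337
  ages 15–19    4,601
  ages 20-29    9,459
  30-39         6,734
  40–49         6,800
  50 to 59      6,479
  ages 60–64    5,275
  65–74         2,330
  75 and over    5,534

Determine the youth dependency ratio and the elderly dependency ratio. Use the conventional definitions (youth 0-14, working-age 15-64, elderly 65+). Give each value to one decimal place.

0–14: 8,980 + 4,337 = 13,317
15–64: 4,601 + 9,459 + 6,734 + 6,800 + 6,479 + 5,275 = 39,348
65+: 2,330 + 5,534 = 7,864
Youth dependency ratio = 13,317 / 39,348 × 100 = 33.8
Old-age dependency ratio = 7,864 / 39,348 × 100 = 20.0

Youth dependency ratio: 33.8
Old-age dependency ratio: 20.0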